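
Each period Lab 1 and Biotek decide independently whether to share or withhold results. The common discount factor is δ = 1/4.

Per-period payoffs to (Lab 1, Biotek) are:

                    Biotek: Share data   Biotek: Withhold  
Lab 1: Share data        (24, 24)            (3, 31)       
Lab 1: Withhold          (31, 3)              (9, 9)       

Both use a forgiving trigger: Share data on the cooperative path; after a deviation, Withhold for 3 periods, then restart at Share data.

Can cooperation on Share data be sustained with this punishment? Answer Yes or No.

No

IC: δ+…+δ^3 ≥ (31−24)/(24−9) = 7/15.
At δ = 1/4: partial sum = 0.3281 < 0.4667. Cooperation not sustainable.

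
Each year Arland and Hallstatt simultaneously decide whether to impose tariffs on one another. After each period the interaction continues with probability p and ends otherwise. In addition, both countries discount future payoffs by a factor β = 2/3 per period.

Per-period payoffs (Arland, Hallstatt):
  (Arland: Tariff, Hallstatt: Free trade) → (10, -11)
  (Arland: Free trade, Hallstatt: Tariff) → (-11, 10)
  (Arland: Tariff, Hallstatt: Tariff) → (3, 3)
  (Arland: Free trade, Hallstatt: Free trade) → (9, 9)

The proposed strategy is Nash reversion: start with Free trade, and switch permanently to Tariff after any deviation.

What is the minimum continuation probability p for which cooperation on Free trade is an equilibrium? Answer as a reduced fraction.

3/14

Expected continuation weight on next period's payoff is β·p = 2/3·p, which plays the role of the discount factor.
Cooperation requires 2/3·p ≥ (10−9)/(10−3) = 1/7, hence p ≥ 3/14.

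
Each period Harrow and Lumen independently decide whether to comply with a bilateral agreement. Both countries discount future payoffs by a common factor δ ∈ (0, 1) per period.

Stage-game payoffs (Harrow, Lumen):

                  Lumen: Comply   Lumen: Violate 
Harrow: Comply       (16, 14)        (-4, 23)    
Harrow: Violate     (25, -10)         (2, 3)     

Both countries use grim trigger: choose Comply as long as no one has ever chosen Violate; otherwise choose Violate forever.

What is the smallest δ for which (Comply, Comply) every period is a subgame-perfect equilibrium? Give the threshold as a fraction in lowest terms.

9/20

Harrow's threshold: (25−16)/(25−2) = 9/23.
Lumen's threshold: (23−14)/(23−3) = 9/20.
9/23 < 9/20, so Lumen binds and δ* = 9/20.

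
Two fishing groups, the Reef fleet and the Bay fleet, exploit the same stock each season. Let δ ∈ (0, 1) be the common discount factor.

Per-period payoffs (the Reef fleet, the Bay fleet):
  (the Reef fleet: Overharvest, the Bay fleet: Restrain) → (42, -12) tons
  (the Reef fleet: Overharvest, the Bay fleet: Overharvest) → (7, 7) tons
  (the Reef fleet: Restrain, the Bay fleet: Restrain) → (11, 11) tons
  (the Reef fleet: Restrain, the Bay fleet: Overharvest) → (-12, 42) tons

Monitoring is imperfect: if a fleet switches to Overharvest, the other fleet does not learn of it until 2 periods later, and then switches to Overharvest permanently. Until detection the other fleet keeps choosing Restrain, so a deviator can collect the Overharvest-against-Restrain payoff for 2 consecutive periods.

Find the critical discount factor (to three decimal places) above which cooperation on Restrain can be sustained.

0.941

Deviating for the 2 undetected periods gains 42−11 = 31 per period over cooperation, then loses 11−7 = 4 per period forever once punishment starts.
Gain: 31(1 + δ + … + δ^1); loss: 4·δ^2/(1−δ).
No profitable deviation ⇔ 31(1−δ^2) ≤ 4·δ^2, i.e. δ^2 ≥ 31/(31+4) = 31/35.
Hence δ ≥ (31/35)^(1/2) ≈ 0.941.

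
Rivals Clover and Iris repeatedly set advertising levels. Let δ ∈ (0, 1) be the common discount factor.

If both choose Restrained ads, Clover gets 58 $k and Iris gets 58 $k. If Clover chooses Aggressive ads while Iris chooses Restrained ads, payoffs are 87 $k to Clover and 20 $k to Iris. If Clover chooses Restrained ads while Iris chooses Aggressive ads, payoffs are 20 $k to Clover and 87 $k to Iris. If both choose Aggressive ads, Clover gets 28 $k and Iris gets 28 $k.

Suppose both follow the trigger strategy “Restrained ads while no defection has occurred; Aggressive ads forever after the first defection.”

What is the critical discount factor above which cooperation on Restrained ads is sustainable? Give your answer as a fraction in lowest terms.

58/(1−δ) ≥ 87 + 28δ/(1−δ)
58 ≥ 87 − 59δ
δ ≥ 29/59.

29/59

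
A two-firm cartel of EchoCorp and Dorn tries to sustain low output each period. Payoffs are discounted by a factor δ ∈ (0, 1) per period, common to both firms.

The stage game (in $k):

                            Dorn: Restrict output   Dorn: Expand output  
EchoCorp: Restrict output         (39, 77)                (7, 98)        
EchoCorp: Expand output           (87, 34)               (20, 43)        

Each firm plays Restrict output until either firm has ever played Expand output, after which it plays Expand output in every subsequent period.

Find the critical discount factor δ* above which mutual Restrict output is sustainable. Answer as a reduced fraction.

48/67

For EchoCorp: deviation gain 87−39 = 48, per-period punishment loss 39−20 = 19. IC gives δ ≥ 48/67.
For Dorn: gain 21, loss 34 per period, so δ ≥ 21/55.
The tighter constraint is EchoCorp's, so cooperation needs δ ≥ 48/67.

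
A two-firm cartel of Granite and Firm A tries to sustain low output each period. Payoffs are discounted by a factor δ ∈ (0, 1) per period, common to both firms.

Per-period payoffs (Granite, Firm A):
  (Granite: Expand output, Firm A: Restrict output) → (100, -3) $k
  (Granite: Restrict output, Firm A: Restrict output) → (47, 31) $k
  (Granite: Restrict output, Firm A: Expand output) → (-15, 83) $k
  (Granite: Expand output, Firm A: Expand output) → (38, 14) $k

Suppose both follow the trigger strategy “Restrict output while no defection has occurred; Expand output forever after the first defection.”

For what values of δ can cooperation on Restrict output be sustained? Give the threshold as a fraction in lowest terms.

Granite: cooperation gives 47 each period; deviation gives 100 once then 38 forever.
  47/(1−δ) ≥ 100 + 38δ/(1−δ) ⇒ δ ≥ 53/62.
Firm A: cooperation gives 31 each period; deviation gives 83 once then 14 forever.
  δ ≥ 52/69.
Both must hold, so the binding constraint is Granite's: δ ≥ 53/62.

53/62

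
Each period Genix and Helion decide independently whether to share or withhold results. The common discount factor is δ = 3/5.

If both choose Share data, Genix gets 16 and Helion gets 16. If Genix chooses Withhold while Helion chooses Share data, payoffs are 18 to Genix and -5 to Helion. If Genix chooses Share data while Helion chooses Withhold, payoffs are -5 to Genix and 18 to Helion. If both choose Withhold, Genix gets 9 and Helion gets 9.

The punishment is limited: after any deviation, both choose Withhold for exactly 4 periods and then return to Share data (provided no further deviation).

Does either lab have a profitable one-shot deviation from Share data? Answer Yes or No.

Comparing payoff streams over the 5 periods until play realigns: cooperate → 16(1+δ+…+δ^4); deviate → 18 + 9(δ+…+δ^4).
Cooperation is sustained iff (16−9)(δ+…+δ^4) ≥ 18−16.
δ+…+δ^4 = 3/5·(1−(3/5)^4)/(1−3/5) = 1.3056, and (18−16)/(16−9) = 0.2857.
1.3056 ≥ 0.2857, so cooperation is sustainable.

No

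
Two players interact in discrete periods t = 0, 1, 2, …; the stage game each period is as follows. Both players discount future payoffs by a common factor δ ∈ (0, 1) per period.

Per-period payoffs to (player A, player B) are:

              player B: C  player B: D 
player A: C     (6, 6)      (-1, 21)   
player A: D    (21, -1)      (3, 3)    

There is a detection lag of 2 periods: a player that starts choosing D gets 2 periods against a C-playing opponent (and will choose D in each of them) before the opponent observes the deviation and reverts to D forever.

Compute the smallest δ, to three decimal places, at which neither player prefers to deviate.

The best deviation is to choose D for all 2 undetected periods, earning 21 each, then 3 forever once detected.
Deviation value: 21(1−δ^2)/(1−δ) + 3δ^2/(1−δ); cooperation value: 6/(1−δ).
IC: 6 ≥ 21(1−δ^2) + 3δ^2 = 21 − 18δ^2.
So δ^2 ≥ 15/18 = 5/6, giving δ ≥ (5/6)^(1/2) ≈ 0.913.

0.913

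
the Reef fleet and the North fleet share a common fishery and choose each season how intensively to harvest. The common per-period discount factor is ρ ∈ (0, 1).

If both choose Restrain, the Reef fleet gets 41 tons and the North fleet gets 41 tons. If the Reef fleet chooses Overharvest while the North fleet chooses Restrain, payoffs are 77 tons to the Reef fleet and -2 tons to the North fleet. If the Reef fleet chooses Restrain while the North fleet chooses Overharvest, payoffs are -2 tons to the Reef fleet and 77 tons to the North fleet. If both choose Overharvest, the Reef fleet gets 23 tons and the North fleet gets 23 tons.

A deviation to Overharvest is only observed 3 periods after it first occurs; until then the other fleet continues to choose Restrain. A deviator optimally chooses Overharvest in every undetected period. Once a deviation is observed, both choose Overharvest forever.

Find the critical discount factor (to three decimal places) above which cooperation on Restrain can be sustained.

The best deviation is to choose Overharvest for all 3 undetected periods, earning 77 each, then 23 forever once detected.
Deviation value: 77(1−ρ^3)/(1−ρ) + 23ρ^3/(1−ρ); cooperation value: 41/(1−ρ).
IC: 41 ≥ 77(1−ρ^3) + 23ρ^3 = 77 − 54ρ^3.
So ρ^3 ≥ 36/54 = 2/3, giving ρ ≥ (2/3)^(1/3) ≈ 0.874.

0.874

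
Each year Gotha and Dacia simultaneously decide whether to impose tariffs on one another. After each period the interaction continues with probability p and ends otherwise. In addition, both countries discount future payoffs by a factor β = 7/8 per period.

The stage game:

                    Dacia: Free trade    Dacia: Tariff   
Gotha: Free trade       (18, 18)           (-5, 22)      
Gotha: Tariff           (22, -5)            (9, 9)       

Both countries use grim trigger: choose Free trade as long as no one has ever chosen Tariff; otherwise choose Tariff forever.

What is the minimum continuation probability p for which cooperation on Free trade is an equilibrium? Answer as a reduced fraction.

32/91

With continuation probability p and discount β, the effective per-period discount factor is βp.
Grim-trigger IC: βp ≥ (22−18)/(22−9) = 4/13.
So p ≥ (4/13)/(7/8) = 32/91.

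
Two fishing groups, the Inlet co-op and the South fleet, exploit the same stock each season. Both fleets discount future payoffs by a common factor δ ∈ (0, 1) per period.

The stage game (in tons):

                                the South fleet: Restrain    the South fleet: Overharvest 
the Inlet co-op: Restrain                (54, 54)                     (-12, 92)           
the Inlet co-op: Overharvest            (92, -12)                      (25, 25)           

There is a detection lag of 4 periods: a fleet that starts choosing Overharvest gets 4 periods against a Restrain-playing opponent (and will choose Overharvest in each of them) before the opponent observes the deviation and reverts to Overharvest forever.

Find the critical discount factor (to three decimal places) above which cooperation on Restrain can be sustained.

The best deviation is to choose Overharvest for all 4 undetected periods, earning 92 each, then 25 forever once detected.
Deviation value: 92(1−δ^4)/(1−δ) + 25δ^4/(1−δ); cooperation value: 54/(1−δ).
IC: 54 ≥ 92(1−δ^4) + 25δ^4 = 92 − 67δ^4.
So δ^4 ≥ 38/67, giving δ ≥ (38/67)^(1/4) ≈ 0.868.

0.868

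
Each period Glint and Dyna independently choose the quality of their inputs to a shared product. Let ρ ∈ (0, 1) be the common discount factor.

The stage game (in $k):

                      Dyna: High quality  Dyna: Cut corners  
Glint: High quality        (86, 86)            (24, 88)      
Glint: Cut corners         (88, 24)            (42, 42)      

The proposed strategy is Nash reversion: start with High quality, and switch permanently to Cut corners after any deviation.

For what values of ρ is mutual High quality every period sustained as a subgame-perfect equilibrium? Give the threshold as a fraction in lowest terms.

Under grim trigger the critical discount factor is (T−C)/(T−P) with T = 88, C = 86, P = 42.
ρ* = (88−86)/(88−42) = 2/46 = 1/23.

1/23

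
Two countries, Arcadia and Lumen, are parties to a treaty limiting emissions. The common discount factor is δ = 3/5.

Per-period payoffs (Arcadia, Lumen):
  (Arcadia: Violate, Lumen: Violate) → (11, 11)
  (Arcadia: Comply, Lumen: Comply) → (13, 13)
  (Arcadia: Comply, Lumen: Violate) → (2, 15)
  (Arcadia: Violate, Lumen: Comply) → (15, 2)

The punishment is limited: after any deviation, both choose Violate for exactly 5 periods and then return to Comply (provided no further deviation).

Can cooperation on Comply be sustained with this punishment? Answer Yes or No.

Yes

A one-shot deviation gives 15 now, then 11 for 5 periods, then back to 13.
Gain from deviating: (15−13) today; loss: (13−11) in each of the next 5 periods.
No-deviation condition: (13−11)(δ+…+δ^5) ≥ 15−13, i.e. δ+…+δ^5 ≥ 1.
At δ = 3/5: δ+…+δ^5 = 1.3834 ≥ 1.0000.
So cooperation is sustainable.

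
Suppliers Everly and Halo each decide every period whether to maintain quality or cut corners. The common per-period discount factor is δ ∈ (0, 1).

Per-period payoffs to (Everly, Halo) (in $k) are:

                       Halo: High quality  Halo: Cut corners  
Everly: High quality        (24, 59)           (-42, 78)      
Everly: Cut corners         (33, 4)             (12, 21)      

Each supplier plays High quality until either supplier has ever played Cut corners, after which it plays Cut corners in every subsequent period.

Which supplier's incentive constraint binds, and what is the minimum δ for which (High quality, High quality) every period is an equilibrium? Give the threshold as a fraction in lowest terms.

Everly; δ ≥ 3/7

For Everly: deviation gain 33−24 = 9, per-period punishment loss 24−12 = 12. IC gives δ ≥ 9/21 = 3/7.
For Halo: gain 19, loss 38 per period, so δ ≥ 19/57 = 1/3.
The tighter constraint is Everly's, so cooperation needs δ ≥ 3/7.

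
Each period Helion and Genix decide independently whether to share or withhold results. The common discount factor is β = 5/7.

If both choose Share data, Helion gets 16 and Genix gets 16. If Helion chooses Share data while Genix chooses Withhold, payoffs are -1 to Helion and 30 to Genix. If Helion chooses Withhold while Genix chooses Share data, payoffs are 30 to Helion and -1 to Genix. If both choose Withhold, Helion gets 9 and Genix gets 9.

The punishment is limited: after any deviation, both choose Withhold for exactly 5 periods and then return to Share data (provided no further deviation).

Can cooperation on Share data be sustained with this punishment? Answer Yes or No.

Yes

Comparing payoff streams over the 6 periods until play realigns: cooperate → 16(1+β+…+β^5); deviate → 30 + 9(β+…+β^5).
Cooperation is sustained iff (16−9)(β+…+β^5) ≥ 30−16.
β+…+β^5 = 5/7·(1−(5/7)^5)/(1−5/7) = 2.0352, and (30−16)/(16−9) = 2.0000.
2.0352 ≥ 2.0000, so cooperation is sustainable.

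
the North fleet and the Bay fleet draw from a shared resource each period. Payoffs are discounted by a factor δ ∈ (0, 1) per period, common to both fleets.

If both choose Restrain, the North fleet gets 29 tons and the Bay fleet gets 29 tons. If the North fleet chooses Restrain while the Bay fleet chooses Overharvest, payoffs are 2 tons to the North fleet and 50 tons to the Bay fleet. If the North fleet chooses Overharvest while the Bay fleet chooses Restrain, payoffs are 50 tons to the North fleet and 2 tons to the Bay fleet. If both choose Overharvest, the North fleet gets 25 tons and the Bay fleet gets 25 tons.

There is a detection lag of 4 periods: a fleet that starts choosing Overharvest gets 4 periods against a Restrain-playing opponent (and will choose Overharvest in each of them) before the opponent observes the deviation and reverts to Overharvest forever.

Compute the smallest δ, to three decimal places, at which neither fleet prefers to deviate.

Deviating for the 4 undetected periods gains 50−29 = 21 per period over cooperation, then loses 29−25 = 4 per period forever once punishment starts.
Gain: 21(1 + δ + … + δ^3); loss: 4·δ^4/(1−δ).
No profitable deviation ⇔ 21(1−δ^4) ≤ 4·δ^4, i.e. δ^4 ≥ 21/(21+4) = 21/25.
Hence δ ≥ (21/25)^(1/4) ≈ 0.957.

0.957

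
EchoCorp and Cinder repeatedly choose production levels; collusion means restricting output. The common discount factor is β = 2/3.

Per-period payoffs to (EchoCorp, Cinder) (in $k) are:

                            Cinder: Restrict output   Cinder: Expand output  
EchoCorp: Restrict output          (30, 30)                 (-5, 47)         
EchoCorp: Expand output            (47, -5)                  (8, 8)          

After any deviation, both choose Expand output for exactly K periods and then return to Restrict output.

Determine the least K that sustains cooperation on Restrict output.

No profitable deviation requires (30−8)(β+…+β^K) ≥ 47−30, i.e. β+…+β^K ≥ 17/22 ≈ 0.7727.
With β = 2/3, the partial sums are K=1: 0.6667, K=2: 1.1111.
K = 2 is the first length at which the sum reaches 0.7727.

2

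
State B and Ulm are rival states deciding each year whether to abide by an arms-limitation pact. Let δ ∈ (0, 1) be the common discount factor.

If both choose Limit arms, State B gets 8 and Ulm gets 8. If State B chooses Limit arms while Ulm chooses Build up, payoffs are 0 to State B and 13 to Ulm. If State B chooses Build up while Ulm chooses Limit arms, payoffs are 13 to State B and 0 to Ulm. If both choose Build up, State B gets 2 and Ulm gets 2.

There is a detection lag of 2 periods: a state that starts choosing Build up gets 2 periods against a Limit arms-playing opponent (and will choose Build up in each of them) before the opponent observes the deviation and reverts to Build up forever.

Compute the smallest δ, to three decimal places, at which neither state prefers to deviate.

A deviator earns 13 for 2 periods, then 2 forever; cooperating earns 8 forever. Multiplying the IC by (1−δ):
8 ≥ 13(1−δ^2) + 2δ^2, so 11·δ^2 ≥ 5 and δ^2 ≥ 5/11.
δ ≥ (5/11)^(1/2) ≈ 0.674.

0.674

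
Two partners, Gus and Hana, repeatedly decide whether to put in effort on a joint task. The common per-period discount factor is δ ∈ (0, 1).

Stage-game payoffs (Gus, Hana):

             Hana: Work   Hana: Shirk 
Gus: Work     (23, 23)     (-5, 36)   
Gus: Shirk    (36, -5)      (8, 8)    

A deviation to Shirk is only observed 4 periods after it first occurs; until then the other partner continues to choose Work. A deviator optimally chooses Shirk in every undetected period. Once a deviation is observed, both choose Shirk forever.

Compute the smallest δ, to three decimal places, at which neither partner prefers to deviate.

The best deviation is to choose Shirk for all 4 undetected periods, earning 36 each, then 8 forever once detected.
Deviation value: 36(1−δ^4)/(1−δ) + 8δ^4/(1−δ); cooperation value: 23/(1−δ).
IC: 23 ≥ 36(1−δ^4) + 8δ^4 = 36 − 28δ^4.
So δ^4 ≥ 13/28, giving δ ≥ (13/28)^(1/4) ≈ 0.825.

0.825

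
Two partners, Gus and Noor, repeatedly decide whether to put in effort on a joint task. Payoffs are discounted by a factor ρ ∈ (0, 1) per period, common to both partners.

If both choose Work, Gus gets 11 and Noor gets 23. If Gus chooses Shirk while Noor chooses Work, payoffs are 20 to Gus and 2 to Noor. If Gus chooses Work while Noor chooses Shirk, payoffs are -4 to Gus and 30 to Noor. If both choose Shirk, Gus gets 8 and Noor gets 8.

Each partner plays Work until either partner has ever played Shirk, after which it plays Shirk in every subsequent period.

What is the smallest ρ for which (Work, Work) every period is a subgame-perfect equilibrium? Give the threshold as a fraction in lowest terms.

3/4

For Gus: deviation gain 20−11 = 9, per-period punishment loss 11−8 = 3. IC gives ρ ≥ 9/12 = 3/4.
For Noor: gain 7, loss 15 per period, so ρ ≥ 7/22.
The tighter constraint is Gus's, so cooperation needs ρ ≥ 3/4.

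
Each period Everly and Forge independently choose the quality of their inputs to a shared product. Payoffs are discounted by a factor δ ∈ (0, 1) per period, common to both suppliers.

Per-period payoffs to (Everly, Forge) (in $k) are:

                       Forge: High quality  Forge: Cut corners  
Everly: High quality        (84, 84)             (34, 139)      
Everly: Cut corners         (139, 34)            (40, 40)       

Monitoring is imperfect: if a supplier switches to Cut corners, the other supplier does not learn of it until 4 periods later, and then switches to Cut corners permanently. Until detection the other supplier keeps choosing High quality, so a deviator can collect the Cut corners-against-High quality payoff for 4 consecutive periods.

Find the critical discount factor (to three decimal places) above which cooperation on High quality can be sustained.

0.863

The best deviation is to choose Cut corners for all 4 undetected periods, earning 139 each, then 40 forever once detected.
Deviation value: 139(1−δ^4)/(1−δ) + 40δ^4/(1−δ); cooperation value: 84/(1−δ).
IC: 84 ≥ 139(1−δ^4) + 40δ^4 = 139 − 99δ^4.
So δ^4 ≥ 55/99 = 5/9, giving δ ≥ (5/9)^(1/4) ≈ 0.863.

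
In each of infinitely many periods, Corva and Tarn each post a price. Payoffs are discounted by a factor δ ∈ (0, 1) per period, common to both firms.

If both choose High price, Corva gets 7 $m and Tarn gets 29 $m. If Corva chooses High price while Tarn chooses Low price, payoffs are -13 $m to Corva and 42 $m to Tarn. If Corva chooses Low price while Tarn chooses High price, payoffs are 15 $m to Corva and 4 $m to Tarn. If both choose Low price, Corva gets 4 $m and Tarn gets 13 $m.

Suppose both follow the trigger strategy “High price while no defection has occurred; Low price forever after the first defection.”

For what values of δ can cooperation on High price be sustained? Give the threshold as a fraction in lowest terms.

8/11

Corva: cooperation gives 7 each period; deviation gives 15 once then 4 forever.
  7/(1−δ) ≥ 15 + 4δ/(1−δ) ⇒ δ ≥ 8/11.
Tarn: cooperation gives 29 each period; deviation gives 42 once then 13 forever.
  δ ≥ 13/29.
Both must hold, so the binding constraint is Corva's: δ ≥ 8/11.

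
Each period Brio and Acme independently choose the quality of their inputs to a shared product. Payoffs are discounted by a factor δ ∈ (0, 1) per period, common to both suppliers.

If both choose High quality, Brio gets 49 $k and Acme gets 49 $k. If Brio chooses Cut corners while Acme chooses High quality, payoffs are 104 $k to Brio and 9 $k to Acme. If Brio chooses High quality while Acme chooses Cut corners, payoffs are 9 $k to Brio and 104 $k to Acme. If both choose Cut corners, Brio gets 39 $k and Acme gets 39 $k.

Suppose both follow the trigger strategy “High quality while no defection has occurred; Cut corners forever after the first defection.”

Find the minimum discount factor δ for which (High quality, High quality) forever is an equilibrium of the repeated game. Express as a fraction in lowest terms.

Under grim trigger the critical discount factor is (T−C)/(T−P) with T = 104, C = 49, P = 39.
δ* = (104−49)/(104−39) = 55/65 = 11/13.

11/13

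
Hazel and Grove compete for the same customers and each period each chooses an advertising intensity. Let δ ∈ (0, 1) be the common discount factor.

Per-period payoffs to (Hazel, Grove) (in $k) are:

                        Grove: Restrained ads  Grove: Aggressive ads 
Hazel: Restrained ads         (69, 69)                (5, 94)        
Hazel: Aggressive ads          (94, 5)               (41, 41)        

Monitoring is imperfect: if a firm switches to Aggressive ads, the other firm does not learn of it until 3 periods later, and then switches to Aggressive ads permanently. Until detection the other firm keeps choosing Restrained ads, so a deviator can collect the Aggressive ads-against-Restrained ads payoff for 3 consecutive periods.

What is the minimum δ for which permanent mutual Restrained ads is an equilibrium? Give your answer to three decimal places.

0.778

A deviator earns 94 for 3 periods, then 41 forever; cooperating earns 69 forever. Multiplying the IC by (1−δ):
69 ≥ 94(1−δ^3) + 41δ^3, so 53·δ^3 ≥ 25 and δ^3 ≥ 25/53.
δ ≥ (25/53)^(1/3) ≈ 0.778.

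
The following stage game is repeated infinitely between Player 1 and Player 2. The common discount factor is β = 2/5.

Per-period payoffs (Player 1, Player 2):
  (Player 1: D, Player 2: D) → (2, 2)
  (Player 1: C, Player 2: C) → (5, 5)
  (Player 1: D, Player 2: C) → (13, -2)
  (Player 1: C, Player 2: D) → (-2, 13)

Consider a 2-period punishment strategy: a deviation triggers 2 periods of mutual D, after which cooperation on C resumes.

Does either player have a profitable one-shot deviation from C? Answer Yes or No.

Yes

Comparing payoff streams over the 3 periods until play realigns: cooperate → 5(1+β+…+β^2); deviate → 13 + 2(β+…+β^2).
Cooperation is sustained iff (5−2)(β+…+β^2) ≥ 13−5.
β+…+β^2 = 2/5·(1−(2/5)^2)/(1−2/5) = 0.5600, and (13−5)/(5−2) = 2.6667.
0.5600 < 2.6667, so cooperation is not sustainable.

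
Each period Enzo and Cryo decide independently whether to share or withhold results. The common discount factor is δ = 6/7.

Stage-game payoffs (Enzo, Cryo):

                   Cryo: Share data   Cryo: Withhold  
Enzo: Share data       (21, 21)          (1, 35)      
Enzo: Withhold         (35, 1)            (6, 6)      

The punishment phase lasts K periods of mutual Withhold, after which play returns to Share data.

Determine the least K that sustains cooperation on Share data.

2

No profitable deviation requires (21−6)(δ+…+δ^K) ≥ 35−21, i.e. δ+…+δ^K ≥ 14/15 ≈ 0.9333.
With δ = 6/7, the partial sums are K=1: 0.8571, K=2: 1.5918.
K = 2 is the first length at which the sum reaches 0.9333.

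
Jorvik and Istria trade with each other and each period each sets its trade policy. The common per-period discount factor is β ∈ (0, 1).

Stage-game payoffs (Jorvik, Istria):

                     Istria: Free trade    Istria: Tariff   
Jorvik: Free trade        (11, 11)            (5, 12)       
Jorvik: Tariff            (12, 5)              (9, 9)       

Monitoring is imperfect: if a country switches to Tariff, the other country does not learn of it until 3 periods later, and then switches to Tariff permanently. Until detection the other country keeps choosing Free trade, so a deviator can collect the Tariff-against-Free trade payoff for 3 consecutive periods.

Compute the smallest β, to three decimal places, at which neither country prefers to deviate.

Deviating for the 3 undetected periods gains 12−11 = 1 per period over cooperation, then loses 11−9 = 2 per period forever once punishment starts.
Gain: 1(1 + β + … + β^2); loss: 2·β^3/(1−β).
No profitable deviation ⇔ 1(1−β^3) ≤ 2·β^3, i.e. β^3 ≥ 1/(1+2) = 1/3.
Hence β ≥ (1/3)^(1/3) ≈ 0.693.

0.693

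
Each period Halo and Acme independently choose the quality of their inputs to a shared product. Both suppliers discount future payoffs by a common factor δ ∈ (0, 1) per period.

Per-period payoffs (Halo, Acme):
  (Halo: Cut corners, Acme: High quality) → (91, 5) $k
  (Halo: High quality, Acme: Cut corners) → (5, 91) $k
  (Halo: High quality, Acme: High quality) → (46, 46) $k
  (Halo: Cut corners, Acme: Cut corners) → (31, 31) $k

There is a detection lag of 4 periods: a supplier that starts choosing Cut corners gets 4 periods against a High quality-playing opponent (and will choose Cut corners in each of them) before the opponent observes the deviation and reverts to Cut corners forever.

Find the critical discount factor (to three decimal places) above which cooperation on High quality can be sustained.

0.931

Deviating for the 4 undetected periods gains 91−46 = 45 per period over cooperation, then loses 46−31 = 15 per period forever once punishment starts.
Gain: 45(1 + δ + … + δ^3); loss: 15·δ^4/(1−δ).
No profitable deviation ⇔ 45(1−δ^4) ≤ 15·δ^4, i.e. δ^4 ≥ 45/(45+15) = 3/4.
Hence δ ≥ (3/4)^(1/4) ≈ 0.931.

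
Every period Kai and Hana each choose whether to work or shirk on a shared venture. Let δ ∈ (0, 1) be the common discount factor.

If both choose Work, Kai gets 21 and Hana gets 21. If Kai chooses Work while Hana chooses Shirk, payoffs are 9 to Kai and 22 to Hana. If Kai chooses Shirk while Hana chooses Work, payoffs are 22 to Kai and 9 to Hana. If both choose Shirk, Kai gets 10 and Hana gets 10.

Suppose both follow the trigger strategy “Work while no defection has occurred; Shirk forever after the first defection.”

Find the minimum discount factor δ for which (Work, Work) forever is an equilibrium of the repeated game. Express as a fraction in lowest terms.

One-period gain from deviating is 22 − 21 = 1. The loss is 21 − 10 = 11 in every subsequent period, with present value 11·δ/(1−δ).
Deviation is unprofitable when 11·δ/(1−δ) ≥ 1, i.e. δ/(1−δ) ≥ 1/11.
Equivalently δ ≥ 1/(1+11) = 1/12.

1/12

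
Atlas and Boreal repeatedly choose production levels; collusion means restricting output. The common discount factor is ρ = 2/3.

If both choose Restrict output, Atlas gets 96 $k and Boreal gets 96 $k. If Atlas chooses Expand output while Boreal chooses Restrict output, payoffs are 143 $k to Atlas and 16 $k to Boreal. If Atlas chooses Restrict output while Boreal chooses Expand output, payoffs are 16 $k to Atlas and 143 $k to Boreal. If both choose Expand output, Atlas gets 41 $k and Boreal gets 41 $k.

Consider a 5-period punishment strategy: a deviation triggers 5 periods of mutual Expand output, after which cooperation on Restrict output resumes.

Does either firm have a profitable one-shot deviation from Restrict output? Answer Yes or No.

Comparing payoff streams over the 6 periods until play realigns: cooperate → 96(1+ρ+…+ρ^5); deviate → 143 + 41(ρ+…+ρ^5).
Cooperation is sustained iff (96−41)(ρ+…+ρ^5) ≥ 143−96.
ρ+…+ρ^5 = 2/3·(1−(2/3)^5)/(1−2/3) = 1.7366, and (143−96)/(96−41) = 0.8545.
1.7366 ≥ 0.8545, so cooperation is sustainable.

No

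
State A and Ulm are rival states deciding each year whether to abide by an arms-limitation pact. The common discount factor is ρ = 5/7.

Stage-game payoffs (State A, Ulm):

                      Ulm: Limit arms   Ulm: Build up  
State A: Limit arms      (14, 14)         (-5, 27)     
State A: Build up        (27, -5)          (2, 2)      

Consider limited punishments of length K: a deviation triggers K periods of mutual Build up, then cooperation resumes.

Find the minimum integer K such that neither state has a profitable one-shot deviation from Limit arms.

IC: ρ(1−ρ^K)/(1−ρ) ≥ (27−14)/(14−2) = 13/12.
With ρ = 5/7: need 1 − ρ^K ≥ 13/12·(1−5/7)/(5/7), i.e. ρ^K ≤ 0.5667.
Since (5/7)^1 = 0.7143 and (5/7)^2 = 0.5102, the smallest such K is 2.

2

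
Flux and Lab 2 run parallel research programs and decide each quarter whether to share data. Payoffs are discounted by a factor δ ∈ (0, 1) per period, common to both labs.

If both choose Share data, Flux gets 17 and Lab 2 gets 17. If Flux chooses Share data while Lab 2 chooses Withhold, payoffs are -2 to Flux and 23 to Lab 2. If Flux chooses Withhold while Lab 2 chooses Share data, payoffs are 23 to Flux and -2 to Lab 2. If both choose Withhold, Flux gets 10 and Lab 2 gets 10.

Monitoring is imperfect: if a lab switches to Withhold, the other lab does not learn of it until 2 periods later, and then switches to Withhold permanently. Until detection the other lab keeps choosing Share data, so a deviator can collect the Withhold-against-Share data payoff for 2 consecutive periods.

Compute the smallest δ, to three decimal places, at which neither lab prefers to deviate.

0.679

Deviating for the 2 undetected periods gains 23−17 = 6 per period over cooperation, then loses 17−10 = 7 per period forever once punishment starts.
Gain: 6(1 + δ + … + δ^1); loss: 7·δ^2/(1−δ).
No profitable deviation ⇔ 6(1−δ^2) ≤ 7·δ^2, i.e. δ^2 ≥ 6/(6+7) = 6/13.
Hence δ ≥ (6/13)^(1/2) ≈ 0.679.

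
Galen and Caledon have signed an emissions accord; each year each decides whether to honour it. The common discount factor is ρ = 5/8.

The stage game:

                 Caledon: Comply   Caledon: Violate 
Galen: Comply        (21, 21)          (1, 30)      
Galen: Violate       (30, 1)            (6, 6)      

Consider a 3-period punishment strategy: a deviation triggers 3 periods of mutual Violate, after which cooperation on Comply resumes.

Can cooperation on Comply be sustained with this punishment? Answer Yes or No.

IC: ρ+…+ρ^3 ≥ (30−21)/(21−6) = 3/5.
At ρ = 5/8: partial sum = 1.2598 ≥ 0.6000. Cooperation sustainable.

Yes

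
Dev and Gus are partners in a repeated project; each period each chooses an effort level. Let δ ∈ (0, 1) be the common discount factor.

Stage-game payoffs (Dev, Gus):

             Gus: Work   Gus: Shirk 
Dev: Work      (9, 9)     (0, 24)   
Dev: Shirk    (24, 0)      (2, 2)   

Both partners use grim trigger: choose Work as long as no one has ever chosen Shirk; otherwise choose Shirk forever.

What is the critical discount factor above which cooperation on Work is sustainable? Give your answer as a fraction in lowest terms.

15/22

One-period gain from deviating is 24 − 9 = 15. The loss is 9 − 2 = 7 in every subsequent period, with present value 7·δ/(1−δ).
Deviation is unprofitable when 7·δ/(1−δ) ≥ 15, i.e. δ/(1−δ) ≥ 15/7.
Equivalently δ ≥ 15/(15+7) = 15/22.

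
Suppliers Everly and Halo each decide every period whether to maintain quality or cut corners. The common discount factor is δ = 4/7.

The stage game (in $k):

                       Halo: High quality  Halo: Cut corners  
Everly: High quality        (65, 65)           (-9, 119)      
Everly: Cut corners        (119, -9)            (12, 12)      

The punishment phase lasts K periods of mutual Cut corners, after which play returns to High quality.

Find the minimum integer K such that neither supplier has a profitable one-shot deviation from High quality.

Need Σ_{k=1}^{K} δ^k ≥ (119−65)/(65−12) = 1.0189 at δ = 4/7.
At K = 2 the sum is 0.8980 < 1.0189; at K = 3 it is 1.0845 ≥ 1.0189.
So the minimum punishment length is K = 3.

3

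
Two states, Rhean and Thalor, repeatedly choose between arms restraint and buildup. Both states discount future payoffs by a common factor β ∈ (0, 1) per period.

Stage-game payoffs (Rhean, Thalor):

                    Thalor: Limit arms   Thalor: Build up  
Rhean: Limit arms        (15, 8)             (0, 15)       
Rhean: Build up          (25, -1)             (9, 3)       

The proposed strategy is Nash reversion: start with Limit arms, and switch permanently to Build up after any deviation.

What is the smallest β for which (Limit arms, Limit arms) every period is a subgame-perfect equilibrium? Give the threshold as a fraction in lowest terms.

5/8

Rhean: cooperation gives 15 each period; deviation gives 25 once then 9 forever.
  15/(1−β) ≥ 25 + 9β/(1−β) ⇒ β ≥ 10/16 = 5/8.
Thalor: cooperation gives 8 each period; deviation gives 15 once then 3 forever.
  β ≥ 7/12.
Both must hold, so the binding constraint is Rhean's: β ≥ 5/8.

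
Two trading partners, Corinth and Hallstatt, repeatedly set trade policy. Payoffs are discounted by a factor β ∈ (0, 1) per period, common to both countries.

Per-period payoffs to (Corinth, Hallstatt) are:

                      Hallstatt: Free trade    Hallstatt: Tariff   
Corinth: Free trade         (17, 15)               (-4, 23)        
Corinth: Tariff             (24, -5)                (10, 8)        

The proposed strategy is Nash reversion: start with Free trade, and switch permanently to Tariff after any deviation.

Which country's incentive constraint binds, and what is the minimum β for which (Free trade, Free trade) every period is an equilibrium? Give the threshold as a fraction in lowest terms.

Hallstatt; β ≥ 8/15

Corinth: cooperation gives 17 each period; deviation gives 24 once then 10 forever.
  17/(1−β) ≥ 24 + 10β/(1−β) ⇒ β ≥ 7/14 = 1/2.
Hallstatt: cooperation gives 15 each period; deviation gives 23 once then 8 forever.
  β ≥ 8/15.
Both must hold, so the binding constraint is Hallstatt's: β ≥ 8/15.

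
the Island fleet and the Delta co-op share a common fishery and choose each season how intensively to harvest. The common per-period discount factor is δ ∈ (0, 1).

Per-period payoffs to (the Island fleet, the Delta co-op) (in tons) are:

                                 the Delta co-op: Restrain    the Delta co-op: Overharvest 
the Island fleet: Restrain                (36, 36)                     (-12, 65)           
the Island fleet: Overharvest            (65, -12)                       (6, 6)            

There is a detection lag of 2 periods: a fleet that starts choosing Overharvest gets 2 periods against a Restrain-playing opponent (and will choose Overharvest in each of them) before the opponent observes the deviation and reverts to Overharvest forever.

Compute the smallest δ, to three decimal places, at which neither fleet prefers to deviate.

The best deviation is to choose Overharvest for all 2 undetected periods, earning 65 each, then 6 forever once detected.
Deviation value: 65(1−δ^2)/(1−δ) + 6δ^2/(1−δ); cooperation value: 36/(1−δ).
IC: 36 ≥ 65(1−δ^2) + 6δ^2 = 65 − 59δ^2.
So δ^2 ≥ 29/59, giving δ ≥ (29/59)^(1/2) ≈ 0.701.

0.701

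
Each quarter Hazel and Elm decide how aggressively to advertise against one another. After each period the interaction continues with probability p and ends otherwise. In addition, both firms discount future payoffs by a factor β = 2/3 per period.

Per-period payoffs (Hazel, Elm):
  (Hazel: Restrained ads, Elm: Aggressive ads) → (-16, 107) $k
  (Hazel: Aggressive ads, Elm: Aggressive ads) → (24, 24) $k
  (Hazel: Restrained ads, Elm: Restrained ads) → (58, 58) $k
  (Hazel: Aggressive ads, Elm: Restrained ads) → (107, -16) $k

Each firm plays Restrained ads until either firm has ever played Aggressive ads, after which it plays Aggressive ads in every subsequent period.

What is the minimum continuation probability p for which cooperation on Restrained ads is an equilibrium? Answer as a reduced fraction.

147/166

Expected continuation weight on next period's payoff is β·p = 2/3·p, which plays the role of the discount factor.
Cooperation requires 2/3·p ≥ (107−58)/(107−24) = 49/83, hence p ≥ 147/166.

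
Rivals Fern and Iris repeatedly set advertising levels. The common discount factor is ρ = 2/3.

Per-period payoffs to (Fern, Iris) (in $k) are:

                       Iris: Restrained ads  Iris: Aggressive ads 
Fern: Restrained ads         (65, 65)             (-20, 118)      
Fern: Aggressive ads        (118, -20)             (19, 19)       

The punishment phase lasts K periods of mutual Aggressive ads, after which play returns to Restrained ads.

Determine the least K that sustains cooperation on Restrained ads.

No profitable deviation requires (65−19)(ρ+…+ρ^K) ≥ 118−65, i.e. ρ+…+ρ^K ≥ 53/46 ≈ 1.1522.
With ρ = 2/3, the partial sums are K=1: 0.6667, K=2: 1.1111, K=3: 1.4074.
K = 3 is the first length at which the sum reaches 1.1522.

3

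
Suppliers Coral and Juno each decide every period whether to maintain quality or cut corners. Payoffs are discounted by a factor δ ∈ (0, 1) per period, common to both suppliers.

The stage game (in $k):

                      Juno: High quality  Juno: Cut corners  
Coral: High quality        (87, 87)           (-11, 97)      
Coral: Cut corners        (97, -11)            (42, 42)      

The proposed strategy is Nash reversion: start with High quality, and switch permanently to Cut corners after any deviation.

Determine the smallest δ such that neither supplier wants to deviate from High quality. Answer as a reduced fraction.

Under grim trigger the critical discount factor is (T−C)/(T−P) with T = 97, C = 87, P = 42.
δ* = (97−87)/(97−42) = 10/55 = 2/11.

2/11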